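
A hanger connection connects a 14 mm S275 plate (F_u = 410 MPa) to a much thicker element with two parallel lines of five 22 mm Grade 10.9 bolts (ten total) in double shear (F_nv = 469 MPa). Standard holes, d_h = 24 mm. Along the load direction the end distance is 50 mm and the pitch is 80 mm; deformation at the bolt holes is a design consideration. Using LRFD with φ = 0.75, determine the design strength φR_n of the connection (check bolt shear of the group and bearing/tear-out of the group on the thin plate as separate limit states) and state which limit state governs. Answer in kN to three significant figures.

2210 kN (bearing governs)

Bolt shear: A_b = π·22²/4 = 380.1 mm²; R_n = 469 × 380.1 × 10 × 2 / 1000 = 3566 kN → 0.75 × 3566 = 2670 kN.
Bearing (1.2 l_c t F_u ≤ 2.4 d t F_u): upper limit = 2.4·22·14·410 / 1000 = 303.1 kN.
  Edge l_c = 50 − 24/2 = 38 → r_n = 261.7 kN; interior l_c = 80 − 24 = 56 → r_n = 303.1 kN.
  R_n,bearing = 2·261.7 + 8·303.1 = 2948 kN → 0.75 × 2948 = 2210 kN.
Bearing governs: 2210 kN.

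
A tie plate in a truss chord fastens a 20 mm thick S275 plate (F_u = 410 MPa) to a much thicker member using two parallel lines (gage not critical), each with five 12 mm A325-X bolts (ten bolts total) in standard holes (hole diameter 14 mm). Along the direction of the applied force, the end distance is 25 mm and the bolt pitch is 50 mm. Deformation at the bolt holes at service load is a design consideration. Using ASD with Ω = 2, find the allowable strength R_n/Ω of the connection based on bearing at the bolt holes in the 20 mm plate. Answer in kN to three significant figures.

Per bolt r_n = 1.2 l_c t F_u ≤ 2.4 d t F_u; upper limit = 2.4 × 12 × 20 × 410 / 1000 = 236.2 kN.
Edge bolt: l_c = 25 − 14/2 = 18 mm → 1.2 × 18 × 20 × 410 / 1000 = 177.1 → r_n = 177.1 kN.
Interior bolts: l_c = 50 − 14 = 36 mm → 1.2 × 36 × 20 × 410 / 1000 = 354.2 → r_n = 236.2 kN.
R_n = 2 × 177.1 + 8 × 236.2 = 2244 kN.
Allowable strength R_n/Ω = 2244 / 2 = 1120 kN.

1120 kN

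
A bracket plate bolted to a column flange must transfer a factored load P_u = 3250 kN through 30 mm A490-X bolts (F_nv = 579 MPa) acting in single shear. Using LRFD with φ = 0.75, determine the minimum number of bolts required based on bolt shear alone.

11 bolts

A_b = π·30²/4 = 706.9 mm².
Per-bolt design strength φR_n = 0.75 × 579 × 706.9 × 1 / 1000 = 307 kN.
n ≥ 3250 / 307 = 10.59 → use 11 bolts.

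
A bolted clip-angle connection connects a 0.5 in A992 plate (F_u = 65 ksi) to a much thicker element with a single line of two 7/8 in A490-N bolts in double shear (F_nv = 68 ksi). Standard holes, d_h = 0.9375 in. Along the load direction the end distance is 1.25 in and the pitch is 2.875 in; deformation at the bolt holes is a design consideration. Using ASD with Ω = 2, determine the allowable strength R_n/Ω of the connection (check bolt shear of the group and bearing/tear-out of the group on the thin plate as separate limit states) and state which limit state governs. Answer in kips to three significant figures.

Bolt shear: A_b = π·0.875²/4 = 0.6013 in²; R_n = 68 × 0.6013 × 2 × 2 = 163.6 kips → 163.6 / 2 = 81.8 kips.
Bearing (1.2 l_c t F_u ≤ 2.4 d t F_u): upper limit = 2.4·0.875·0.5·65 = 68.25 kips.
  Edge l_c = 1.25 − 0.9375/2 = 0.7812 → r_n = 30.47 kips; interior l_c = 2.875 − 0.9375 = 1.938 → r_n = 68.25 kips.
  R_n,bearing = 1·30.47 + 1·68.25 = 98.72 kips → 98.72 / 2 = 49.4 kips.
Bearing governs: 49.4 kips.

49.4 kips (bearing governs)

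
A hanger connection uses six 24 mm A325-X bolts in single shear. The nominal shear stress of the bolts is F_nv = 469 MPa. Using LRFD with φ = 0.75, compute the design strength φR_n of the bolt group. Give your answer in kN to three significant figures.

A_b = π × 24² / 4 = 452.4 mm².
R_n = F_nv · A_b · n · n_s = 469 × 452.4 × 6 × 1 / 1000 = 1273 kN.
Design strength φR_n = 0.75 × 1273 = 955 kN.

955 kN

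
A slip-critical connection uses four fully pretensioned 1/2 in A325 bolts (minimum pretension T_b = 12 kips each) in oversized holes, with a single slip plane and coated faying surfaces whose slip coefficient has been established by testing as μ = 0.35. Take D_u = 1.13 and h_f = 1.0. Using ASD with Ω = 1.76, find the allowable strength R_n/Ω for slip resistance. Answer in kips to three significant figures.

10.8 kips

R_n = μ · D_u · h_f · T_b · n_s · n_b = 0.35 × 1.13 × 1.0 × 12 × 1 × 4 = 18.98 kips.
Allowable strength R_n/Ω = 18.98 / 1.76 = 10.8 kips.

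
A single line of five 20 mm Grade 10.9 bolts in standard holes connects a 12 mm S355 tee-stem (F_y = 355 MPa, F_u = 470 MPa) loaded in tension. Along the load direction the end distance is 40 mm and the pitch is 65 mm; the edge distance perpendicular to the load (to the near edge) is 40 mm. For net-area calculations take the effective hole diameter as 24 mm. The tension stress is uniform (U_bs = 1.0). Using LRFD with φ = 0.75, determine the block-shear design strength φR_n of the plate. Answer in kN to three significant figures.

606 kN

Shear plane L_v = 40 + 4·65 = 300 mm; A_gv = 300 × 12 = 3600 mm².
A_nv = (300 − 4.5·24) × 12 = 2304 mm².
A_nt = (40 − 0.5·24) × 12 = 336 mm².
0.6 F_u A_nv = 649.7 kN; 0.6 F_y A_gv = 766.8 kN → shear rupture governs the shear term.
R_n = 649.7 + 1.0 × 470 × 336 / 1000 = 807.6 kN.
Design strength φR_n = 0.75 × 807.6 = 606 kN.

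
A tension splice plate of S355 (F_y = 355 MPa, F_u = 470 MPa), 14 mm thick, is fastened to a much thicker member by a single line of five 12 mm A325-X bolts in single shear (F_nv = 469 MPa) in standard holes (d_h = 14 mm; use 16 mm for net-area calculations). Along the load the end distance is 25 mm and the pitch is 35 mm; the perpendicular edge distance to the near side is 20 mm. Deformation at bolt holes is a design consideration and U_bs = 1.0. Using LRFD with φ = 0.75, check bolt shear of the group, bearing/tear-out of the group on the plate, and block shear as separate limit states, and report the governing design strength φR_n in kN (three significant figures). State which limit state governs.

Bolt shear: A_b = π·12²/4 = 113.1 mm²; R_n = 469 × 113.1 × 5 × 1 / 1000 = 265.2 kN → 0.75 × 265.2 = 199 kN.
Bearing: edge l_c = 18, r_n = 142.1 kN; interior l_c = 21, r_n = 165.8 kN; R_n = 142.1 + 4·165.8 = 805.4 kN → 604 kN.
Block shear: A_gv = 2310, A_nv = 1302, A_nt = 168 mm²; R_n = min(0.6F_uA_nv, 0.6F_yA_gv) + U_bs·F_u·A_nt = 446.1 kN → 335 kN.
Bolt shear governs: 199 kN.

199 kN (bolt shear governs)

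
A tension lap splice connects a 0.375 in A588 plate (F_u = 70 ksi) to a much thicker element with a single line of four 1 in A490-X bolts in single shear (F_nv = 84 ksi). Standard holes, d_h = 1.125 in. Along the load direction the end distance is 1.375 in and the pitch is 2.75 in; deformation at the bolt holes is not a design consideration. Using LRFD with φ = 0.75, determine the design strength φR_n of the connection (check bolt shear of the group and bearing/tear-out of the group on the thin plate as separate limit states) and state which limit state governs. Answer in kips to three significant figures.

Bolt shear: A_b = π·1²/4 = 0.7854 in²; R_n = 84 × 0.7854 × 4 × 1 = 263.9 kips → 0.75 × 263.9 = 198 kips.
Bearing (1.5 l_c t F_u ≤ 3.0 d t F_u): upper limit = 3.0·1·0.375·70 = 78.75 kips.
  Edge l_c = 1.375 − 1.125/2 = 0.8125 → r_n = 31.99 kips; interior l_c = 2.75 − 1.125 = 1.625 → r_n = 63.98 kips.
  R_n,bearing = 1·31.99 + 3·63.98 = 223.9 kips → 0.75 × 223.9 = 168 kips.
Bearing governs: 168 kips.

168 kips (bearing governs)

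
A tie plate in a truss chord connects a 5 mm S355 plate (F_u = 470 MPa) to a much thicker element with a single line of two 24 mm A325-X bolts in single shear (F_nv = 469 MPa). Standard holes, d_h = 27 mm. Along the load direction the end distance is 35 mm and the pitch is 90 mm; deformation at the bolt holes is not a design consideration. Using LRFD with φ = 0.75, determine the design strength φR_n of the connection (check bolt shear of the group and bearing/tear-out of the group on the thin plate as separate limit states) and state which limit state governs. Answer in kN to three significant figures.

184 kN (bearing governs)

Bolt shear: A_b = π·24²/4 = 452.4 mm²; R_n = 469 × 452.4 × 2 × 1 / 1000 = 424.3 kN → 0.75 × 424.3 = 318 kN.
Bearing (1.5 l_c t F_u ≤ 3.0 d t F_u): upper limit = 3.0·24·5·470 / 1000 = 169.2 kN.
  Edge l_c = 35 − 27/2 = 21.5 → r_n = 75.79 kN; interior l_c = 90 − 27 = 63 → r_n = 169.2 kN.
  R_n,bearing = 1·75.79 + 1·169.2 = 245 kN → 0.75 × 245 = 184 kN.
Bearing governs: 184 kN.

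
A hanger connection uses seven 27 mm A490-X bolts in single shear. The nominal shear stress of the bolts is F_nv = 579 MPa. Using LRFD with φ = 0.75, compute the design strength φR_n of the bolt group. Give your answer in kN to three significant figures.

A_b = π × 27² / 4 = 572.6 mm².
R_n = F_nv · A_b · n · n_s = 579 × 572.6 × 7 × 1 / 1000 = 2321 kN.
Design strength φR_n = 0.75 × 2321 = 1740 kN.

1740 kN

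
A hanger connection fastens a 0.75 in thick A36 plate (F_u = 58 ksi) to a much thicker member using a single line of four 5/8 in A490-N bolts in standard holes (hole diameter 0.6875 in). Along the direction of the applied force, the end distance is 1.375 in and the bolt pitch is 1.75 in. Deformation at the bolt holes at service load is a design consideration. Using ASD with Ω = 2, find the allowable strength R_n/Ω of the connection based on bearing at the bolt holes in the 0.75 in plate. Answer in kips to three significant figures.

110 kips

Per bolt r_n = 1.2 l_c t F_u ≤ 2.4 d t F_u; upper limit = 2.4 × 0.625 × 0.75 × 58 = 65.25 kips.
Edge bolt: l_c = 1.375 − 0.6875/2 = 1.031 in → 1.2 × 1.031 × 0.75 × 58 = 53.83 → r_n = 53.83 kips.
Interior bolts: l_c = 1.75 − 0.6875 = 1.062 in → 1.2 × 1.062 × 0.75 × 58 = 55.46 → r_n = 55.46 kips.
R_n = 1 × 53.83 + 3 × 55.46 = 220.2 kips.
Allowable strength R_n/Ω = 220.2 / 2 = 110 kips.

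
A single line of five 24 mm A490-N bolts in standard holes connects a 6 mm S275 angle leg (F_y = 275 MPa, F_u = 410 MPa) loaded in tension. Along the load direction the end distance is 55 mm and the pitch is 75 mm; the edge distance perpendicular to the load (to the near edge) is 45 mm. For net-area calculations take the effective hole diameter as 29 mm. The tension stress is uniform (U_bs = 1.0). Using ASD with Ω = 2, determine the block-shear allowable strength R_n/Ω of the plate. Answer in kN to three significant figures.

203 kN

Shear plane L_v = 55 + 4·75 = 355 mm; A_gv = 355 × 6 = 2130 mm².
A_nv = (355 − 4.5·29) × 6 = 1347 mm².
A_nt = (45 − 0.5·29) × 6 = 183 mm².
0.6 F_u A_nv = 331.4 kN; 0.6 F_y A_gv = 351.4 kN → shear rupture governs the shear term.
R_n = 331.4 + 1.0 × 410 × 183 / 1000 = 406.4 kN.
Allowable strength R_n/Ω = 406.4 / 2 = 203 kN.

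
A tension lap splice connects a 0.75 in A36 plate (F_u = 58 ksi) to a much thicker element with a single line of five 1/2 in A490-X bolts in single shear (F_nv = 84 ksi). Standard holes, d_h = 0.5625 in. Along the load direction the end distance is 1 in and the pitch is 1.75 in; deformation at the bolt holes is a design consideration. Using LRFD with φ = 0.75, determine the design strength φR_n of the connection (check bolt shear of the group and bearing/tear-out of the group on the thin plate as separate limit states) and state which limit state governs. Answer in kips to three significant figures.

Bolt shear: A_b = π·0.5²/4 = 0.1963 in²; R_n = 84 × 0.1963 × 5 × 1 = 82.47 kips → 0.75 × 82.47 = 61.9 kips.
Bearing (1.2 l_c t F_u ≤ 2.4 d t F_u): upper limit = 2.4·0.5·0.75·58 = 52.2 kips.
  Edge l_c = 1 − 0.5625/2 = 0.7188 → r_n = 37.52 kips; interior l_c = 1.75 − 0.5625 = 1.188 → r_n = 52.2 kips.
  R_n,bearing = 1·37.52 + 4·52.2 = 246.3 kips → 0.75 × 246.3 = 185 kips.
Bolt shear governs: 61.9 kips.

61.9 kips (bolt shear governs)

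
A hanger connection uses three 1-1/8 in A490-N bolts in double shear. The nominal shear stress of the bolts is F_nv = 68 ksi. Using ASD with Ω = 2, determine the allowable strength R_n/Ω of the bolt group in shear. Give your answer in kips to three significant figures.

A_b = π × 1.125² / 4 = 0.994 in².
R_n = F_nv · A_b · n · n_s = 68 × 0.994 × 3 × 2 = 405.6 kips.
Allowable strength R_n/Ω = 405.6 / 2 = 203 kips.

203 kips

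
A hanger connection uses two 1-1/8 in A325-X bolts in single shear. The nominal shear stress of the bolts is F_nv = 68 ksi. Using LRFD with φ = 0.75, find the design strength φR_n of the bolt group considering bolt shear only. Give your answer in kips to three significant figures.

A_b = π × 1.125² / 4 = 0.994 in².
R_n = F_nv · A_b · n · n_s = 68 × 0.994 × 2 × 1 = 135.2 kips.
Design strength φR_n = 0.75 × 135.2 = 101 kips.

101 kips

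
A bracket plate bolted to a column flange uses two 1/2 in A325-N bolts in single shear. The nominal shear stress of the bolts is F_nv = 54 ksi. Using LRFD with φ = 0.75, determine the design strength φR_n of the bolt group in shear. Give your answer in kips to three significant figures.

A_b = π × 0.5² / 4 = 0.1963 in².
R_n = F_nv · A_b · n · n_s = 54 × 0.1963 × 2 × 1 = 21.21 kips.
Design strength φR_n = 0.75 × 21.21 = 15.9 kips.

15.9 kips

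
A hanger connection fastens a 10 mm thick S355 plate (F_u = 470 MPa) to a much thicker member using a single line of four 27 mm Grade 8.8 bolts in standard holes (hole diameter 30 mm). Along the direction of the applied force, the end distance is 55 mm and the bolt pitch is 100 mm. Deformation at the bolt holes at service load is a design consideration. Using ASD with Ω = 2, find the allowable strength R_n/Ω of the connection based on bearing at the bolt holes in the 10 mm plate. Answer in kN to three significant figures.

570 kN

Per bolt r_n = 1.2 l_c t F_u ≤ 2.4 d t F_u; upper limit = 2.4 × 27 × 10 × 470 / 1000 = 304.6 kN.
Edge bolt: l_c = 55 − 30/2 = 40 mm → 1.2 × 40 × 10 × 470 / 1000 = 225.6 → r_n = 225.6 kN.
Interior bolts: l_c = 100 − 30 = 70 mm → 1.2 × 70 × 10 × 470 / 1000 = 394.8 → r_n = 304.6 kN.
R_n = 1 × 225.6 + 3 × 304.6 = 1139 kN.
Allowable strength R_n/Ω = 1139 / 2 = 570 kN.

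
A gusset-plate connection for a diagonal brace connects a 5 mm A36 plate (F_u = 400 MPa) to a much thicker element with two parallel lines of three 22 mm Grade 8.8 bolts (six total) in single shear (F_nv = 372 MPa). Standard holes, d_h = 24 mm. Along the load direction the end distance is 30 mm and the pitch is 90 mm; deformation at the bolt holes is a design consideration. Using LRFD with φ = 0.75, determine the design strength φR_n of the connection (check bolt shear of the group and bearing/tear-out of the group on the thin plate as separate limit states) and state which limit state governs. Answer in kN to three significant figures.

Bolt shear: A_b = π·22²/4 = 380.1 mm²; R_n = 372 × 380.1 × 6 × 1 / 1000 = 848.5 kN → 0.75 × 848.5 = 636 kN.
Bearing (1.2 l_c t F_u ≤ 2.4 d t F_u): upper limit = 2.4·22·5·400 / 1000 = 105.6 kN.
  Edge l_c = 30 − 24/2 = 18 → r_n = 43.2 kN; interior l_c = 90 − 24 = 66 → r_n = 105.6 kN.
  R_n,bearing = 2·43.2 + 4·105.6 = 508.8 kN → 0.75 × 508.8 = 382 kN.
Bearing governs: 382 kN.

382 kN (bearing governs)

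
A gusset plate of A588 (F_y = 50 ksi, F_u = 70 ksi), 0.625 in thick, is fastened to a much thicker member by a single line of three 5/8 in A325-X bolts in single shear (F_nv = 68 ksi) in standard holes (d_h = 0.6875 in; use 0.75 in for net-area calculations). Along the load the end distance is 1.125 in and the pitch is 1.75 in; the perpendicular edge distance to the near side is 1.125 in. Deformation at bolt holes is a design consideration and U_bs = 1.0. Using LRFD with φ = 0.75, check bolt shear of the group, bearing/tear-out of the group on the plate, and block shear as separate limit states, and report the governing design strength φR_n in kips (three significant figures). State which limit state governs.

Bolt shear: A_b = π·0.625²/4 = 0.3068 in²; R_n = 68 × 0.3068 × 3 × 1 = 62.59 kips → 0.75 × 62.59 = 46.9 kips.
Bearing: edge l_c = 0.7812, r_n = 41.02 kips; interior l_c = 1.062, r_n = 55.78 kips; R_n = 41.02 + 2·55.78 = 152.6 kips → 114 kips.
Block shear: A_gv = 2.891, A_nv = 1.719, A_nt = 0.4688 in²; R_n = min(0.6F_uA_nv, 0.6F_yA_gv) + U_bs·F_u·A_nt = 105 kips → 78.8 kips.
Bolt shear governs: 46.9 kips.

46.9 kips (bolt shear governs)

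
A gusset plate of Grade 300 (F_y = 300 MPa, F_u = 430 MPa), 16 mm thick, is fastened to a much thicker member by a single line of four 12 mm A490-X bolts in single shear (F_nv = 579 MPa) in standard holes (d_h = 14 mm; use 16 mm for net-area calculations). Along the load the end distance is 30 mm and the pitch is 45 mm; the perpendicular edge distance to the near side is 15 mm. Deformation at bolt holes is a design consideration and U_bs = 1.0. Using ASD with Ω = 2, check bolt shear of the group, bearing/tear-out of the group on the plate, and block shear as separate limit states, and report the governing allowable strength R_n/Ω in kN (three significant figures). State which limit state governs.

131 kN (bolt shear governs)

Bolt shear: A_b = π·12²/4 = 113.1 mm²; R_n = 579 × 113.1 × 4 × 1 / 1000 = 261.9 kN → 261.9 / 2 = 131 kN.
Bearing: edge l_c = 23, r_n = 189.9 kN; interior l_c = 31, r_n = 198.1 kN; R_n = 189.9 + 3·198.1 = 784.3 kN → 392 kN.
Block shear: A_gv = 2640, A_nv = 1744, A_nt = 112 mm²; R_n = min(0.6F_uA_nv, 0.6F_yA_gv) + U_bs·F_u·A_nt = 498.1 kN → 249 kN.
Bolt shear governs: 131 kN.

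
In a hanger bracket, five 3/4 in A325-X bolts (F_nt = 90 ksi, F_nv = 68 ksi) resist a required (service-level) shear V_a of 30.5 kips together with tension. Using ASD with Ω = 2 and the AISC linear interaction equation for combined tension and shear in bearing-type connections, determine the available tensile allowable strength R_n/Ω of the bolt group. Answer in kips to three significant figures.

88.9 kips

A_b = π·0.75²/4 = 0.4418 in²; f_rv = 30.5 / (5 × 0.4418) = 13.81 ksi.
F'_nt = 1.3 F_nt − (Ω F_nt / F_nv) f_rv = 1.3·90 − (2·90/68)·13.81 = 80.45 ksi, capped at F_nt → F'_nt = 80.45 ksi.
R_n = F'_nt · A_b · n = 80.45 × 0.4418 × 5 = 177.7 kips.
Allowable strength R_n/Ω = 177.7 / 2 = 88.9 kips.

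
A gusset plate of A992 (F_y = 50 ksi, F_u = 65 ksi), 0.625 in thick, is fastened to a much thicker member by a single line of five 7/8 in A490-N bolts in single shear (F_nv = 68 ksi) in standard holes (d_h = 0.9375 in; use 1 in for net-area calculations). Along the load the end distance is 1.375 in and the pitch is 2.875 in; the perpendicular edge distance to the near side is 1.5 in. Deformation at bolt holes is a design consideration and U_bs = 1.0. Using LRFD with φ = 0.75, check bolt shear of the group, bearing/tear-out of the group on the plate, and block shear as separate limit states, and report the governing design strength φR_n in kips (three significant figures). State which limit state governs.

153 kips (bolt shear governs)

Bolt shear: A_b = π·0.875²/4 = 0.6013 in²; R_n = 68 × 0.6013 × 5 × 1 = 204.4 kips → 0.75 × 204.4 = 153 kips.
Bearing: edge l_c = 0.9062, r_n = 44.18 kips; interior l_c = 1.938, r_n = 85.31 kips; R_n = 44.18 + 4·85.31 = 385.4 kips → 289 kips.
Block shear: A_gv = 8.047, A_nv = 5.234, A_nt = 0.625 in²; R_n = min(0.6F_uA_nv, 0.6F_yA_gv) + U_bs·F_u·A_nt = 244.8 kips → 184 kips.
Bolt shear governs: 153 kips.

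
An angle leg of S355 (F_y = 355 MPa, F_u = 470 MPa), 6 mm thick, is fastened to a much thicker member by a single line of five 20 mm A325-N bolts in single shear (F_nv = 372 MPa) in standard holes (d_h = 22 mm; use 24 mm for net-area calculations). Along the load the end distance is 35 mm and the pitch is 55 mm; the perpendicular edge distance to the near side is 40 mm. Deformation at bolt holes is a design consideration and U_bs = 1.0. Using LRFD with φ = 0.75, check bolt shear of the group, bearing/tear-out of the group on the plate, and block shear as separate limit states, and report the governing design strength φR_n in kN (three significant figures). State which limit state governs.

246 kN (block shear governs)

Bolt shear: A_b = π·20²/4 = 314.2 mm²; R_n = 372 × 314.2 × 5 × 1 / 1000 = 584.3 kN → 0.75 × 584.3 = 438 kN.
Bearing: edge l_c = 24, r_n = 81.22 kN; interior l_c = 33, r_n = 111.7 kN; R_n = 81.22 + 4·111.7 = 527.9 kN → 396 kN.
Block shear: A_gv = 1530, A_nv = 882, A_nt = 168 mm²; R_n = min(0.6F_uA_nv, 0.6F_yA_gv) + U_bs·F_u·A_nt = 327.7 kN → 246 kN.
Block shear governs: 246 kN.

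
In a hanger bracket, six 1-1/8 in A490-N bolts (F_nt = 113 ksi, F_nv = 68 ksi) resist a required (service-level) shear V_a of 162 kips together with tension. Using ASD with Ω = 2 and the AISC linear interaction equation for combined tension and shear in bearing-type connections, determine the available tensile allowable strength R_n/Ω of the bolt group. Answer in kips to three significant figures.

169 kips

A_b = π·1.125²/4 = 0.994 in²; f_rv = 162 / (6 × 0.994) = 27.16 ksi.
F'_nt = 1.3 F_nt − (Ω F_nt / F_nv) f_rv = 1.3·113 − (2·113/68)·27.16 = 56.62 ksi, capped at F_nt → F'_nt = 56.62 ksi.
R_n = F'_nt · A_b · n = 56.62 × 0.994 × 6 = 337.7 kips.
Allowable strength R_n/Ω = 337.7 / 2 = 169 kips.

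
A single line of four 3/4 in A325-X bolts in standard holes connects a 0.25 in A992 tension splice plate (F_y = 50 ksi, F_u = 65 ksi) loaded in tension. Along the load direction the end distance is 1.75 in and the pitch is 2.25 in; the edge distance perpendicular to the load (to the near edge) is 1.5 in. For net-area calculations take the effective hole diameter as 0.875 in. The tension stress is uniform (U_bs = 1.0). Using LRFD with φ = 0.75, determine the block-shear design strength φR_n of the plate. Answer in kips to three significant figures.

Shear plane L_v = 1.75 + 3·2.25 = 8.5 in; A_gv = 8.5 × 0.25 = 2.125 in².
A_nv = (8.5 − 3.5·0.875) × 0.25 = 1.359 in².
A_nt = (1.5 − 0.5·0.875) × 0.25 = 0.2656 in².
0.6 F_u A_nv = 53.02 kips; 0.6 F_y A_gv = 63.75 kips → shear rupture governs the shear term.
R_n = 53.02 + 1.0 × 65 × 0.2656 = 70.28 kips.
Design strength φR_n = 0.75 × 70.28 = 52.7 kips.

52.7 kips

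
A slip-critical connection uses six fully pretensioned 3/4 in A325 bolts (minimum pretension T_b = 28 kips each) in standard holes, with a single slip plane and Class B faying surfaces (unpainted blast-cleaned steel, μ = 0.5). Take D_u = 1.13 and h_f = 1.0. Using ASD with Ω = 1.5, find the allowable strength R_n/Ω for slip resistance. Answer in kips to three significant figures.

63.3 kips

R_n = μ · D_u · h_f · T_b · n_s · n_b = 0.5 × 1.13 × 1.0 × 28 × 1 × 6 = 94.92 kips.
Allowable strength R_n/Ω = 94.92 / 1.5 = 63.3 kips.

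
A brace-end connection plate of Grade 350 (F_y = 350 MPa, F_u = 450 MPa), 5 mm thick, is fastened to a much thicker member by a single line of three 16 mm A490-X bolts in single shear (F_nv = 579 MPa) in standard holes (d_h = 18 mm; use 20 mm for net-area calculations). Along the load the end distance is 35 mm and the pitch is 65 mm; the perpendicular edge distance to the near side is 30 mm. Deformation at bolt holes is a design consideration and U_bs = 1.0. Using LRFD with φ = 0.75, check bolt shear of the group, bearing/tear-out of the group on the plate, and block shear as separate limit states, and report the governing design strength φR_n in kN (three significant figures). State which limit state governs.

Bolt shear: A_b = π·16²/4 = 201.1 mm²; R_n = 579 × 201.1 × 3 × 1 / 1000 = 349.2 kN → 0.75 × 349.2 = 262 kN.
Bearing: edge l_c = 26, r_n = 70.2 kN; interior l_c = 47, r_n = 86.4 kN; R_n = 70.2 + 2·86.4 = 243 kN → 182 kN.
Block shear: A_gv = 825, A_nv = 575, A_nt = 100 mm²; R_n = min(0.6F_uA_nv, 0.6F_yA_gv) + U_bs·F_u·A_nt = 200.2 kN → 150 kN.
Block shear governs: 150 kN.

150 kN (block shear governs)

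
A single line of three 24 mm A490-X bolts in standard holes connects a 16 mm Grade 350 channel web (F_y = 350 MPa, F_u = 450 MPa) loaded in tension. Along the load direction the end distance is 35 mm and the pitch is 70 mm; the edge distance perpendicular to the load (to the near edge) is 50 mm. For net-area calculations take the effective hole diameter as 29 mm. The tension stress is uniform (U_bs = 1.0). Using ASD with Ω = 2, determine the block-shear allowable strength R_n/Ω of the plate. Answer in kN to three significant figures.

349 kN

Shear plane L_v = 35 + 2·70 = 175 mm; A_gv = 175 × 16 = 2800 mm².
A_nv = (175 − 2.5·29) × 16 = 1640 mm².
A_nt = (50 − 0.5·29) × 16 = 568 mm².
0.6 F_u A_nv = 442.8 kN; 0.6 F_y A_gv = 588 kN → shear rupture governs the shear term.
R_n = 442.8 + 1.0 × 450 × 568 / 1000 = 698.4 kN.
Allowable strength R_n/Ω = 698.4 / 2 = 349 kN.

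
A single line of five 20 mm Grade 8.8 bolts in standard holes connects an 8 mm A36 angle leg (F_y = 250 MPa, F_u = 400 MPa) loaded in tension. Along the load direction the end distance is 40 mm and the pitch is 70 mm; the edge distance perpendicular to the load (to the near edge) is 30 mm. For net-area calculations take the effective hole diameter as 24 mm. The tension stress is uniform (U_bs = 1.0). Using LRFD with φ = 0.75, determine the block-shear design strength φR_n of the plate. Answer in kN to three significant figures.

331 kN

Shear plane L_v = 40 + 4·70 = 320 mm; A_gv = 320 × 8 = 2560 mm².
A_nv = (320 − 4.5·24) × 8 = 1696 mm².
A_nt = (30 − 0.5·24) × 8 = 144 mm².
0.6 F_u A_nv = 407 kN; 0.6 F_y A_gv = 384 kN → shear yielding governs the shear term.
R_n = 384 + 1.0 × 400 × 144 / 1000 = 441.6 kN.
Design strength φR_n = 0.75 × 441.6 = 331 kN.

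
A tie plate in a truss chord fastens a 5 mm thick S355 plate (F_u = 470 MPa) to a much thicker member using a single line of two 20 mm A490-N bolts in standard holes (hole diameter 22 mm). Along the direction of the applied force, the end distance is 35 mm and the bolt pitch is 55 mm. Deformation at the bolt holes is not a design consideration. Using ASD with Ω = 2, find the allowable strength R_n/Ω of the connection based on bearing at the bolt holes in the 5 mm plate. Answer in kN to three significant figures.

100 kN

Per bolt r_n = 1.5 l_c t F_u ≤ 3.0 d t F_u; upper limit = 3.0 × 20 × 5 × 470 / 1000 = 141 kN.
Edge bolt: l_c = 35 − 22/2 = 24 mm → 1.5 × 24 × 5 × 470 / 1000 = 84.6 → r_n = 84.6 kN.
Interior bolts: l_c = 55 − 22 = 33 mm → 1.5 × 33 × 5 × 470 / 1000 = 116.3 → r_n = 116.3 kN.
R_n = 1 × 84.6 + 1 × 116.3 = 200.9 kN.
Allowable strength R_n/Ω = 200.9 / 2 = 100 kN.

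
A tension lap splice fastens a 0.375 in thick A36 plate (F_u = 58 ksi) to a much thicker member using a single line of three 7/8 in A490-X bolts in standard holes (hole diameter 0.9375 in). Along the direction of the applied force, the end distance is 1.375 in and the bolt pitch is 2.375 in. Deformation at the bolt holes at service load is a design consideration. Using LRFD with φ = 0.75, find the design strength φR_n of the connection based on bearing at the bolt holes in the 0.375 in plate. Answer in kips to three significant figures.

Per bolt r_n = 1.2 l_c t F_u ≤ 2.4 d t F_u; upper limit = 2.4 × 0.875 × 0.375 × 58 = 45.68 kips.
Edge bolt: l_c = 1.375 − 0.9375/2 = 0.9062 in → 1.2 × 0.9062 × 0.375 × 58 = 23.65 → r_n = 23.65 kips.
Interior bolts: l_c = 2.375 − 0.9375 = 1.438 in → 1.2 × 1.438 × 0.375 × 58 = 37.52 → r_n = 37.52 kips.
R_n = 1 × 23.65 + 2 × 37.52 = 98.69 kips.
Design strength φR_n = 0.75 × 98.69 = 74 kips.

74 kips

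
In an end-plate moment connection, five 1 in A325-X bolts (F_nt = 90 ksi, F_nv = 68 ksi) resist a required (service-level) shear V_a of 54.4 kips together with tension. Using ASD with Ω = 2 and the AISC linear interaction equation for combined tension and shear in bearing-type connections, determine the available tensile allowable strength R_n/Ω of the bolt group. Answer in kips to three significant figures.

A_b = π·1²/4 = 0.7854 in²; f_rv = 54.4 / (5 × 0.7854) = 13.85 ksi.
F'_nt = 1.3 F_nt − (Ω F_nt / F_nv) f_rv = 1.3·90 − (2·90/68)·13.85 = 80.33 ksi, capped at F_nt → F'_nt = 80.33 ksi.
R_n = F'_nt · A_b · n = 80.33 × 0.7854 × 5 = 315.5 kips.
Allowable strength R_n/Ω = 315.5 / 2 = 158 kips.

158 kips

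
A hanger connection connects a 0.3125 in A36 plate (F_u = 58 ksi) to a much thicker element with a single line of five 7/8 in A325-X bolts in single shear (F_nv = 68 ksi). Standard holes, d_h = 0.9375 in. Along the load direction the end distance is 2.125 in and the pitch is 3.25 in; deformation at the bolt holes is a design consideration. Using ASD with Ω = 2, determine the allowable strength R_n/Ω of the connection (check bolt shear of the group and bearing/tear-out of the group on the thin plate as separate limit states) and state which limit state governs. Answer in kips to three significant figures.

94.1 kips (bearing governs)

Bolt shear: A_b = π·0.875²/4 = 0.6013 in²; R_n = 68 × 0.6013 × 5 × 1 = 204.4 kips → 204.4 / 2 = 102 kips.
Bearing (1.2 l_c t F_u ≤ 2.4 d t F_u): upper limit = 2.4·0.875·0.3125·58 = 38.06 kips.
  Edge l_c = 2.125 − 0.9375/2 = 1.656 → r_n = 36.02 kips; interior l_c = 3.25 − 0.9375 = 2.312 → r_n = 38.06 kips.
  R_n,bearing = 1·36.02 + 4·38.06 = 188.3 kips → 188.3 / 2 = 94.1 kips.
Bearing governs: 94.1 kips.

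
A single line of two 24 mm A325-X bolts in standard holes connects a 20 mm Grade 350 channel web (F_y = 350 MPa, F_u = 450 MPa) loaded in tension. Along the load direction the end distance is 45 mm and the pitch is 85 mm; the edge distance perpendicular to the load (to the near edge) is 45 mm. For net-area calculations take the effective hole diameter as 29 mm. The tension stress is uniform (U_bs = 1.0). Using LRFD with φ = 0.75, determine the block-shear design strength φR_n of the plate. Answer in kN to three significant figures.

Shear plane L_v = 45 + 1·85 = 130 mm; A_gv = 130 × 20 = 2600 mm².
A_nv = (130 − 1.5·29) × 20 = 1730 mm².
A_nt = (45 − 0.5·29) × 20 = 610 mm².
0.6 F_u A_nv = 467.1 kN; 0.6 F_y A_gv = 546 kN → shear rupture governs the shear term.
R_n = 467.1 + 1.0 × 450 × 610 / 1000 = 741.6 kN.
Design strength φR_n = 0.75 × 741.6 = 556 kN.

556 kN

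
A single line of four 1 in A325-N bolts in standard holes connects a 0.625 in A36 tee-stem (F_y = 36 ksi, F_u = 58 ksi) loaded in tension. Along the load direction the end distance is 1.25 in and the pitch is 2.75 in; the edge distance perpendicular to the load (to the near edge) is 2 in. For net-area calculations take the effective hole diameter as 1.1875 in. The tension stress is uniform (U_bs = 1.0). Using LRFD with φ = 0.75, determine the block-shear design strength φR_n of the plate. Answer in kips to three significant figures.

Shear plane L_v = 1.25 + 3·2.75 = 9.5 in; A_gv = 9.5 × 0.625 = 5.938 in².
A_nv = (9.5 − 3.5·1.1875) × 0.625 = 3.34 in².
A_nt = (2 − 0.5·1.1875) × 0.625 = 0.8789 in².
0.6 F_u A_nv = 116.2 kips; 0.6 F_y A_gv = 128.2 kips → shear rupture governs the shear term.
R_n = 116.2 + 1.0 × 58 × 0.8789 = 167.2 kips.
Design strength φR_n = 0.75 × 167.2 = 125 kips.

125 kips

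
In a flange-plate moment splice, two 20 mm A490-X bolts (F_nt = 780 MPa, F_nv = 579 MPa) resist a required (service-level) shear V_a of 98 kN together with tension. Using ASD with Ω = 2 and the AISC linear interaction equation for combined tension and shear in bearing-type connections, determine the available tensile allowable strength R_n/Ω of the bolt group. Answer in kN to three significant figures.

187 kN

A_b = π·20²/4 = 314.2 mm²; f_rv = 98 × 1000 / (2 × 314.2) = 156 MPa.
F'_nt = 1.3 F_nt − (Ω F_nt / F_nv) f_rv = 1.3·780 − (2·780/579)·156 = 593.8 MPa, capped at F_nt → F'_nt = 593.8 MPa.
R_n = F'_nt · A_b · n = 593.8 × 314.2 × 2 / 1000 = 373.1 kN.
Allowable strength R_n/Ω = 373.1 / 2 = 187 kN.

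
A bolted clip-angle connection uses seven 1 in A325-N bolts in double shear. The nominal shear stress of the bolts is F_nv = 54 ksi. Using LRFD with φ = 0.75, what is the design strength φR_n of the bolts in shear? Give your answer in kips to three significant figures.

445 kips

A_b = π × 1² / 4 = 0.7854 in².
R_n = F_nv · A_b · n · n_s = 54 × 0.7854 × 7 × 2 = 593.8 kips.
Design strength φR_n = 0.75 × 593.8 = 445 kips.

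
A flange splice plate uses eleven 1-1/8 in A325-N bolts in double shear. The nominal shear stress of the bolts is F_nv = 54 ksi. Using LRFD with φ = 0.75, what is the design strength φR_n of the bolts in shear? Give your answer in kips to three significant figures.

886 kips

A_b = π × 1.125² / 4 = 0.994 in².
R_n = F_nv · A_b · n · n_s = 54 × 0.994 × 11 × 2 = 1181 kips.
Design strength φR_n = 0.75 × 1181 = 886 kips.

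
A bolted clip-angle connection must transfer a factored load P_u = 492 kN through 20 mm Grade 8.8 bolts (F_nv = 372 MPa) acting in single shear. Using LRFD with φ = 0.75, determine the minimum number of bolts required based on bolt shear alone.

A_b = π·20²/4 = 314.2 mm².
Per-bolt design strength φR_n = 0.75 × 372 × 314.2 × 1 / 1000 = 87.65 kN.
n ≥ 492 / 87.65 = 5.613 → use 6 bolts.

6 bolts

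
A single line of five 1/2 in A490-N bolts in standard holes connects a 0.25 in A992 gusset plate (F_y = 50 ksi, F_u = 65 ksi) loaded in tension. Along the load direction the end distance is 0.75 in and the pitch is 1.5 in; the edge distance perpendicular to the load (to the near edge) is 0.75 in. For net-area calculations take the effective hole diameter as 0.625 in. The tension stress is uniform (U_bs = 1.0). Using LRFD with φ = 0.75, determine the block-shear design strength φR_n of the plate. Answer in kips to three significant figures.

34.1 kips

Shear plane L_v = 0.75 + 4·1.5 = 6.75 in; A_gv = 6.75 × 0.25 = 1.688 in².
A_nv = (6.75 − 4.5·0.625) × 0.25 = 0.9844 in².
A_nt = (0.75 − 0.5·0.625) × 0.25 = 0.1094 in².
0.6 F_u A_nv = 38.39 kips; 0.6 F_y A_gv = 50.62 kips → shear rupture governs the shear term.
R_n = 38.39 + 1.0 × 65 × 0.1094 = 45.5 kips.
Design strength φR_n = 0.75 × 45.5 = 34.1 kips.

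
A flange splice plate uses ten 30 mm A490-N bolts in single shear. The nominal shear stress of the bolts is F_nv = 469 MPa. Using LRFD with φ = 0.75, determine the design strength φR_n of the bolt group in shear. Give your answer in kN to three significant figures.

2490 kN

A_b = π × 30² / 4 = 706.9 mm².
R_n = F_nv · A_b · n · n_s = 469 × 706.9 × 10 × 1 / 1000 = 3315 kN.
Design strength φR_n = 0.75 × 3315 = 2490 kN.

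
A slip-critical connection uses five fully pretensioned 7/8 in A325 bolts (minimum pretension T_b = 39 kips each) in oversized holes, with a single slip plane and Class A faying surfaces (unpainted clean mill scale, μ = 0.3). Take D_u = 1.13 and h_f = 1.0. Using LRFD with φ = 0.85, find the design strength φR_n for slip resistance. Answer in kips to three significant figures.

56.2 kips

R_n = μ · D_u · h_f · T_b · n_s · n_b = 0.3 × 1.13 × 1.0 × 39 × 1 × 5 = 66.1 kips.
Design strength φR_n = 0.85 × 66.1 = 56.2 kips.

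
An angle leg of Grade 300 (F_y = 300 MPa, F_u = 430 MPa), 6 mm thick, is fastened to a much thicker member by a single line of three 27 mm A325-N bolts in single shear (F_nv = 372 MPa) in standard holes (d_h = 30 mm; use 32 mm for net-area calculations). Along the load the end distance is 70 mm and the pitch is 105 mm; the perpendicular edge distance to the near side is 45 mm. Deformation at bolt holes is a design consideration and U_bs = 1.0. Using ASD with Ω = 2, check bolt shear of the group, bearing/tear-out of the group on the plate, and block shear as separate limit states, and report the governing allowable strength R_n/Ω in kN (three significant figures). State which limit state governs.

189 kN (block shear governs)

Bolt shear: A_b = π·27²/4 = 572.6 mm²; R_n = 372 × 572.6 × 3 × 1 / 1000 = 639 kN → 639 / 2 = 319 kN.
Bearing: edge l_c = 55, r_n = 167.2 kN; interior l_c = 75, r_n = 167.2 kN; R_n = 167.2 + 2·167.2 = 501.6 kN → 251 kN.
Block shear: A_gv = 1680, A_nv = 1200, A_nt = 174 mm²; R_n = min(0.6F_uA_nv, 0.6F_yA_gv) + U_bs·F_u·A_nt = 377.2 kN → 189 kN.
Block shear governs: 189 kN.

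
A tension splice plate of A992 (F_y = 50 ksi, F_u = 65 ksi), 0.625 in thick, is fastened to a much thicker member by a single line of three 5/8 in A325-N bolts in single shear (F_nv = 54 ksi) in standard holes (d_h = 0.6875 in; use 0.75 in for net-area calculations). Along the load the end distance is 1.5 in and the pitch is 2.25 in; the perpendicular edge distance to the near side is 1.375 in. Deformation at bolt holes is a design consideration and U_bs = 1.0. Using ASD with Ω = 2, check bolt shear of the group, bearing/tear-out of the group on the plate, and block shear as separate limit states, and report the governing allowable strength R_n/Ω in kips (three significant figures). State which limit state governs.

Bolt shear: A_b = π·0.625²/4 = 0.3068 in²; R_n = 54 × 0.3068 × 3 × 1 = 49.7 kips → 49.7 / 2 = 24.9 kips.
Bearing: edge l_c = 1.156, r_n = 56.37 kips; interior l_c = 1.562, r_n = 60.94 kips; R_n = 56.37 + 2·60.94 = 178.2 kips → 89.1 kips.
Block shear: A_gv = 3.75, A_nv = 2.578, A_nt = 0.625 in²; R_n = min(0.6F_uA_nv, 0.6F_yA_gv) + U_bs·F_u·A_nt = 141.2 kips → 70.6 kips.
Bolt shear governs: 24.9 kips.

24.9 kips (bolt shear governs)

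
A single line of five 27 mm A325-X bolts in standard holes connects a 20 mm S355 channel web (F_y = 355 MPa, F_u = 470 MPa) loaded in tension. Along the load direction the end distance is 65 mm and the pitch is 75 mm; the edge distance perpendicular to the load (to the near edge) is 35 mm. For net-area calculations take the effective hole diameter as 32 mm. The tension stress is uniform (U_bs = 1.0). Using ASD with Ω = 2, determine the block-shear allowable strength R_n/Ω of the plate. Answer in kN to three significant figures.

Shear plane L_v = 65 + 4·75 = 365 mm; A_gv = 365 × 20 = 7300 mm².
A_nv = (365 − 4.5·32) × 20 = 4420 mm².
A_nt = (35 − 0.5·32) × 20 = 380 mm².
0.6 F_u A_nv = 1246 kN; 0.6 F_y A_gv = 1555 kN → shear rupture governs the shear term.
R_n = 1246 + 1.0 × 470 × 380 / 1000 = 1425 kN.
Allowable strength R_n/Ω = 1425 / 2 = 713 kN.

713 kN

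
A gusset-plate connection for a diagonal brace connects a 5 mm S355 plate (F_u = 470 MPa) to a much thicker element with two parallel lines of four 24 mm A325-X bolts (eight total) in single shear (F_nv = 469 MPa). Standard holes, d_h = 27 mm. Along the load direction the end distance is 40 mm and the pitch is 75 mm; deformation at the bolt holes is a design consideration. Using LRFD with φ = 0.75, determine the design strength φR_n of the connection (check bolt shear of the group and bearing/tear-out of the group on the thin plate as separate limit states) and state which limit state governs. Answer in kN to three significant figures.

Bolt shear: A_b = π·24²/4 = 452.4 mm²; R_n = 469 × 452.4 × 8 × 1 / 1000 = 1697 kN → 0.75 × 1697 = 1270 kN.
Bearing (1.2 l_c t F_u ≤ 2.4 d t F_u): upper limit = 2.4·24·5·470 / 1000 = 135.4 kN.
  Edge l_c = 40 − 27/2 = 26.5 → r_n = 74.73 kN; interior l_c = 75 − 27 = 48 → r_n = 135.4 kN.
  R_n,bearing = 2·74.73 + 6·135.4 = 961.6 kN → 0.75 × 961.6 = 721 kN.
Bearing governs: 721 kN.

721 kN (bearing governs)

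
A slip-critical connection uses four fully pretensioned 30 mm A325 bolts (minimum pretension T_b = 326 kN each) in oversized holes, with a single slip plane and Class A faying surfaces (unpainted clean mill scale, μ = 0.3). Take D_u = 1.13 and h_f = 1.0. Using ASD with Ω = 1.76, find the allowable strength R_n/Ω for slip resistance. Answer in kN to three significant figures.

251 kN

R_n = μ · D_u · h_f · T_b · n_s · n_b = 0.3 × 1.13 × 1.0 × 326 × 1 × 4 = 442.1 kN.
Allowable strength R_n/Ω = 442.1 / 1.76 = 251 kN.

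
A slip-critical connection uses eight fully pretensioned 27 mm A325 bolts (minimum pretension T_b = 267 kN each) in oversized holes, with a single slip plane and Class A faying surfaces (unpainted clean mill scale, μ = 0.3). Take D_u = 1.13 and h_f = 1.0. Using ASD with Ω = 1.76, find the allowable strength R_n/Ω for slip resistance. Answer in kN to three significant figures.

R_n = μ · D_u · h_f · T_b · n_s · n_b = 0.3 × 1.13 × 1.0 × 267 × 1 × 8 = 724.1 kN.
Allowable strength R_n/Ω = 724.1 / 1.76 = 411 kN.

411 kN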